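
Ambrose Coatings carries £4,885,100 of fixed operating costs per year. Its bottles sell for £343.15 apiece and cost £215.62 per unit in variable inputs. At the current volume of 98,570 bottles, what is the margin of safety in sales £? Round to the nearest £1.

£20,679,764

Each unit contributes £343.15 − £215.62 = £127.53. Break-even units = £4,885,100 ÷ £127.53 = 38,305.50; break-even revenue = 38,305.50 × £343.15 = £13,144,531.21.
Actual sales revenue = 98,570 × £343.15 = £33,824,295.50.
Margin of safety = £33,824,295.50 − £13,144,531.21 = £20,679,764.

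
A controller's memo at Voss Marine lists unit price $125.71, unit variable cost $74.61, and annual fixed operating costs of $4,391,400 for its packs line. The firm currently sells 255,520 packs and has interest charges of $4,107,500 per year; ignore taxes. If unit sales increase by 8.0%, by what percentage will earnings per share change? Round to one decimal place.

At 255,520 units, contribution = 255,520 × $51.10 = $13,057,072.00.
Subtracting fixed costs: EBIT = $13,057,072.00 − $4,391,400 = $8,665,672.00.
Interest = $4,107,500.00, so EBIT − I = $4,558,172.00.
DCL = total CM / (EBIT − I) = $13,057,072.00 / $4,558,172.00 = 2.8645.
EPS therefore changes by 2.8645 × (+8.0%) = +22.9%.

+22.9%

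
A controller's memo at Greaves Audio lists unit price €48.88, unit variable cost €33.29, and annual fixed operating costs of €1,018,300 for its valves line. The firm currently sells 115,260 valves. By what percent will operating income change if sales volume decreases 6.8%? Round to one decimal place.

-15.7%

Total contribution margin = 115,260 × €15.59 = €1,796,903.40.
Operating income = contribution − fixed costs = €1,796,903.40 − €1,018,300 = €778,603.40.
Degree of operating leverage = €1,796,903.40 / €778,603.40 = 2.3079.
So EBIT moves 2.3079 × (-6.8%) = -15.7%.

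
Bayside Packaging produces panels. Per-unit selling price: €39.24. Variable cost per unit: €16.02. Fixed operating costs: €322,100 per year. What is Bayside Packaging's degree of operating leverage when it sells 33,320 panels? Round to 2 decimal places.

Contribution at this volume is 33,320 × €23.22 = €773,690.40.
EBIT = €773,690.40 − €322,100 = €451,590.40.
DOL = contribution ÷ EBIT = €773,690.40 ÷ €451,590.40 = 1.7133.

1.71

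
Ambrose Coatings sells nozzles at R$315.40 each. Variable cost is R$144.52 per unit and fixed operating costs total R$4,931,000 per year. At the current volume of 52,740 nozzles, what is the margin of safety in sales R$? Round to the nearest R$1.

R$7,532,854

Contribution margin per unit = R$315.40 − R$144.52 = R$170.88. Break-even units = R$4,931,000 ÷ R$170.88 = 28,856.51; break-even revenue = 28,856.51 × R$315.40 = R$9,101,342.46.
Actual sales revenue = 52,740 × R$315.40 = R$16,634,196.00.
Margin of safety = R$16,634,196.00 − R$9,101,342.46 = R$7,532,854.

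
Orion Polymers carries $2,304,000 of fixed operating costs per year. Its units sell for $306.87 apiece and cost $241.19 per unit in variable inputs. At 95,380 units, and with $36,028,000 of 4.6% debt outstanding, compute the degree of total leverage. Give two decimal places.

At 95,380 units, contribution = 95,380 × $65.68 = $6,264,558.40.
Subtracting fixed costs: EBIT = $6,264,558.40 − $2,304,000 = $3,960,558.40. Interest = $1,657,288.00, so EBIT − I = $2,303,270.40.
Degree of total leverage = total CM / (EBIT − interest) = $6,264,558.40 / $2,303,270.40 = 2.7199.

2.72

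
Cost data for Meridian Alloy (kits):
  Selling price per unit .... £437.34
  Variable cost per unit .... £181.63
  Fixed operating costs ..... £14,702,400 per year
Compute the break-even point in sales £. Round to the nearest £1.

CM per unit = £437.34 − £181.63 = £255.71; CM ratio = £255.71 / £437.34 = 0.5847.
Break-even sales = FC ÷ CM ratio = £14,702,400 × £437.34 / £255.71 = £25,145,468.

£25,145,468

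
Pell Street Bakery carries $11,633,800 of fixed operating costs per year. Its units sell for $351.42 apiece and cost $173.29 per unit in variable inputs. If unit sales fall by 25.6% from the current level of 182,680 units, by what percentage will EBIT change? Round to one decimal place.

Contribution at this volume is 182,680 × $178.13 = $32,540,788.40.
Operating income = contribution − fixed costs = $32,540,788.40 − $11,633,800 = $20,906,988.40.
DOL = contribution ÷ EBIT = $32,540,788.40 ÷ $20,906,988.40 = 1.5565.
So EBIT moves 1.5565 × (-25.6%) = -39.8%.

-39.8%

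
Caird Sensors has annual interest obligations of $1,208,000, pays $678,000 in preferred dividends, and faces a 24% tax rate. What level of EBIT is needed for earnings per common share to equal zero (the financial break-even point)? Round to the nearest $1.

Preferred dividends are paid after tax, so their pre-tax equivalent is $678,000 ÷ (1 − 0.24) = $892,105.26.
Financial break-even EBIT = interest + D_p ÷ (1 − t) = $1,208,000 + $892,105.26 = $2,100,105.26.

$2,100,105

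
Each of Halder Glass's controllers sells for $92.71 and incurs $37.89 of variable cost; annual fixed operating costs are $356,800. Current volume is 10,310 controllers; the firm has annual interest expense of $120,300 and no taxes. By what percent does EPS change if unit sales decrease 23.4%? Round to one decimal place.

-150.1%

Total contribution margin = 10,310 × $54.82 = $565,194.20.
Subtracting fixed costs: EBIT = $565,194.20 − $356,800 = $208,394.20.
Interest = $120,300.00, so EBIT − I = $88,094.20.
DCL = total CM / (EBIT − I) = $565,194.20 / $88,094.20 = 6.4158.
%ΔEPS = DCL × %ΔSales = 6.4158 × -23.4% = -150.1%.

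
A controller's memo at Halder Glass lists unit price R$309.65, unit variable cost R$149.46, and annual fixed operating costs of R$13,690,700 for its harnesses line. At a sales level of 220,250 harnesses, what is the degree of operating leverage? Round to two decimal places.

1.63

Contribution at this volume is 220,250 × R$160.19 = R$35,281,847.50.
EBIT = R$35,281,847.50 − R$13,690,700 = R$21,591,147.50.
Degree of operating leverage = R$35,281,847.50 / R$21,591,147.50 = 1.6341.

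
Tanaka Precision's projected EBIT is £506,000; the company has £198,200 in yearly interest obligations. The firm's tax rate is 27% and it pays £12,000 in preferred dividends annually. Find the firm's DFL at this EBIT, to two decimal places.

1.74

Interest = £198,200.00.
Preferred dividends grossed up pre-tax: £12,000 / (1 − 0.27) = £16,438.36.
DFL = EBIT ÷ [EBIT − I − D_p/(1−t)] = £506,000 ÷ [£506,000 − £198,200.00 − £16,438.36] = £506,000 ÷ £291,361.64 = 1.7367.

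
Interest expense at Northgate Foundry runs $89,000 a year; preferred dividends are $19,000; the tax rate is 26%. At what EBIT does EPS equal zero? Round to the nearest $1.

Preferred dividends are paid after tax, so their pre-tax equivalent is $19,000 ÷ (1 − 0.26) = $25,675.68.
Financial break-even EBIT = interest + D_p ÷ (1 − t) = $89,000 + $25,675.68 = $114,675.68.

$114,676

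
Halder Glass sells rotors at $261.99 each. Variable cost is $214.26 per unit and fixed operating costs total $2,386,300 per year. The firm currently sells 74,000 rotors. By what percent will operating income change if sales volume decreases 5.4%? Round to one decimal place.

-16.6%

Total contribution margin = 74,000 × $47.73 = $3,532,020.00.
EBIT = $3,532,020.00 − $2,386,300 = $1,145,720.00.
Degree of operating leverage = $3,532,020.00 / $1,145,720.00 = 3.0828.
So EBIT moves 3.0828 × (-5.4%) = -16.6%.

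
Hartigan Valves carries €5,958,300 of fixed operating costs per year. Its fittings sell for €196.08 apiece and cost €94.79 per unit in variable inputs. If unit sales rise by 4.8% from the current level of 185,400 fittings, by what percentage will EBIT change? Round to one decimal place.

+7.0%

Contribution at this volume is 185,400 × €101.29 = €18,779,166.00.
EBIT = €18,779,166.00 − €5,958,300 = €12,820,866.00.
DOL = contribution ÷ EBIT = €18,779,166.00 ÷ €12,820,866.00 = 1.4647.
Operating income changes by 1.4647 × +4.8% = +7.0%.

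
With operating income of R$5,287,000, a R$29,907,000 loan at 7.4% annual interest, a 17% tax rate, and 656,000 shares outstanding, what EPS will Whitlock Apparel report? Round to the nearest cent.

Interest = R$2,213,118.00, so EBT = R$5,287,000 − R$2,213,118.00 = R$3,073,882.00.
After tax at 17%: net income = R$3,073,882.00 × 0.83 = R$2,551,322.06.
EPS = R$2,551,322.06 ÷ 656,000 = R$3.89.

R$3.89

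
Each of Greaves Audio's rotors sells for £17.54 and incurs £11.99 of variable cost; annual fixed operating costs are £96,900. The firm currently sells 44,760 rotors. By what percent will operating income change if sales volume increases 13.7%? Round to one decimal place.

Total contribution margin = 44,760 × £5.55 = £248,418.00.
Subtracting fixed costs: EBIT = £248,418.00 − £96,900 = £151,518.00.
Degree of operating leverage = £248,418.00 / £151,518.00 = 1.6395.
%ΔEBIT = DOL × %ΔSales = 1.6395 × +13.7% = +22.5%.

+22.5%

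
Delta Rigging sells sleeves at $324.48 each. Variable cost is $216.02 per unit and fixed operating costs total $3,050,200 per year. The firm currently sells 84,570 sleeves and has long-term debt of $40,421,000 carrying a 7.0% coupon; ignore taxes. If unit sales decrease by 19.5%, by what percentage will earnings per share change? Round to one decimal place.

-54.3%

At 84,570 units, contribution = 84,570 × $108.46 = $9,172,462.20.
Subtracting fixed costs: EBIT = $9,172,462.20 − $3,050,200 = $6,122,262.20.
Interest = $2,829,470.00, so EBIT − I = $3,292,792.20.
DCL = total CM / (EBIT − I) = $9,172,462.20 / $3,292,792.20 = 2.7856.
%ΔEPS = DCL × %ΔSales = 2.7856 × -19.5% = -54.3%.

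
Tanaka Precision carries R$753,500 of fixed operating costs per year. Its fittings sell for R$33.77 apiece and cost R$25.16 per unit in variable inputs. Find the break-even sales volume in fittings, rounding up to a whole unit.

87,515 fittings

Each unit contributes R$33.77 − R$25.16 = R$8.61.
Break-even Q = R$753,500 / R$8.61 = 87,514.52 → 87,515 fittings.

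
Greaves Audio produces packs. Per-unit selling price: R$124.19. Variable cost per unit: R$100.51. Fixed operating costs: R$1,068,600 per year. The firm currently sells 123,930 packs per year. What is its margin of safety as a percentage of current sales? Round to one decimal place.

Contribution margin per unit = R$124.19 − R$100.51 = R$23.68. Break-even units = R$1,068,600 ÷ R$23.68 = 45,126.69; break-even revenue = 45,126.69 × R$124.19 = R$5,604,283.53.
Actual sales revenue = 123,930 × R$124.19 = R$15,390,866.70.
Margin of safety = (R$15,390,866.70 − R$5,604,283.53) ÷ R$15,390,866.70 = 63.6%.

63.6%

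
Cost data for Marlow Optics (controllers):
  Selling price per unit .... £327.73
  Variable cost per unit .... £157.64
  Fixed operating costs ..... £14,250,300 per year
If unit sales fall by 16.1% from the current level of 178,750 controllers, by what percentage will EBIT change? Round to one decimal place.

Contribution at this volume is 178,750 × £170.09 = £30,403,587.50.
EBIT = £30,403,587.50 − £14,250,300 = £16,153,287.50.
DOL = contribution ÷ EBIT = £30,403,587.50 ÷ £16,153,287.50 = 1.8822.
Operating income changes by 1.8822 × -16.1% = -30.3%.

-30.3%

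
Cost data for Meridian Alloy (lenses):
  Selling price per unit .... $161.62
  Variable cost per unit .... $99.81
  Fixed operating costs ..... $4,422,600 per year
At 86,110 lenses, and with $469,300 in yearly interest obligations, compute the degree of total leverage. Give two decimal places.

12.36

Total contribution margin = 86,110 × $61.81 = $5,322,459.10.
Subtracting fixed costs: EBIT = $5,322,459.10 − $4,422,600 = $899,859.10. Interest = $469,300.00.
DOL = $5,322,459.10 ÷ $899,859.10 = 5.9148; DFL = $899,859.10 ÷ $430,559.10 = 2.0900.
Combined leverage = 5.9148 × 2.0900 = 12.3619.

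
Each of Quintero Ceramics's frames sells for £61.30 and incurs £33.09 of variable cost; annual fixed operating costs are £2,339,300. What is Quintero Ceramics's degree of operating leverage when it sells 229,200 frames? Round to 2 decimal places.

Contribution at this volume is 229,200 × £28.21 = £6,465,732.00.
Subtracting fixed costs: EBIT = £6,465,732.00 − £2,339,300 = £4,126,432.00.
DOL = contribution ÷ EBIT = £6,465,732.00 ÷ £4,126,432.00 = 1.5669.

1.57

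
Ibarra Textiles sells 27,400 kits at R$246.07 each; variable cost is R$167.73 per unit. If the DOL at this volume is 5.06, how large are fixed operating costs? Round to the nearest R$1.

R$1,722,303

At 27,400 units, contribution = 27,400 × R$78.34 = R$2,146,516.00.
Since DOL = CM ÷ EBIT, EBIT = R$2,146,516.00 ÷ 5.06 = R$424,212.65.
And FC = contribution − EBIT = R$2,146,516.00 − R$424,212.65 = R$1,722,303.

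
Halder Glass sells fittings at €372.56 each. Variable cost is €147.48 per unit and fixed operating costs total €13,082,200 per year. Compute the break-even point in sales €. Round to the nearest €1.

CM per unit = €372.56 − €147.48 = €225.08; CM ratio = €225.08 / €372.56 = 0.6041.
Break-even revenue = fixed costs × price ÷ CM = €13,082,200 × €372.56 ÷ €225.08 = €21,654,098.

€21,654,098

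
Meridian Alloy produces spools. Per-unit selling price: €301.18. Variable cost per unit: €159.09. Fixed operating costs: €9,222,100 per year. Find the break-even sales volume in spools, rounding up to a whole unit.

Each unit contributes €301.18 − €159.09 = €142.09.
Break-even volume = fixed costs ÷ CM per unit = €9,222,100 ÷ €142.09 = 64,903.23, so 64,904 spools.

64,904 spools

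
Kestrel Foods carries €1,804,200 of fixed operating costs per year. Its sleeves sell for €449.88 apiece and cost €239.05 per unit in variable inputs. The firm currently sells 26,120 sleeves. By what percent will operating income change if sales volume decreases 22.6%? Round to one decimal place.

-33.6%

Total contribution margin = 26,120 × €210.83 = €5,506,879.60.
Subtracting fixed costs: EBIT = €5,506,879.60 − €1,804,200 = €3,702,679.60.
So DOL = total CM / EBIT = €5,506,879.60 / €3,702,679.60 = 1.4873.
%ΔEBIT = DOL × %ΔSales = 1.4873 × -22.6% = -33.6%.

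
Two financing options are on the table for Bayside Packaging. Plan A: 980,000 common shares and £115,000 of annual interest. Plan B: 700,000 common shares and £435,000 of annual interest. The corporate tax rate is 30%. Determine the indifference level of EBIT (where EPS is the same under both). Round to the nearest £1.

£1,235,000

Set EPS_A = EPS_B: (EBIT − £115,000)(1 − 0.30) ÷ 980,000 = (EBIT − £435,000)(1 − 0.30) ÷ 700,000.
The (1 − t) factor cancels: (EBIT − 115,000) × 700,000 = (EBIT − 435,000) × 980,000.
EBIT × (980,000 − 700,000) = 435,000 × 980,000 − 115,000 × 700,000 = 345,800,000,000, so EBIT = 345,800,000,000 ÷ 280,000 = 1,235,000.00.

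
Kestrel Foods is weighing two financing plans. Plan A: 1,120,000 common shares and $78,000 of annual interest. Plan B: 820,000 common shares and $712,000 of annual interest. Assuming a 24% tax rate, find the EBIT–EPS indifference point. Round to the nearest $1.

$2,444,933

At indifference, (EBIT − 78,000)(1 − t)/1,120,000 = (EBIT − 712,000)(1 − t)/820,000.
The (1 − t) factor cancels: (EBIT − 78,000) × 820,000 = (EBIT − 712,000) × 1,120,000.
Solving, EBIT = (712,000·1,120,000 − 78,000·820,000) / (1,120,000 − 820,000) = 733,480,000,000 / 300,000 = 2,444,933.33.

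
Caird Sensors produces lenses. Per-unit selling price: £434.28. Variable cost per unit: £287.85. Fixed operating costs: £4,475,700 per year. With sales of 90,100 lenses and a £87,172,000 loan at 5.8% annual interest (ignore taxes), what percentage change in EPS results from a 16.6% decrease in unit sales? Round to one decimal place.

At 90,100 units, contribution = 90,100 × £146.43 = £13,193,343.00.
Subtracting fixed costs: EBIT = £13,193,343.00 − £4,475,700 = £8,717,643.00.
Interest = £5,055,976.00, so EBIT − I = £3,661,667.00.
Degree of combined leverage = contribution ÷ (EBIT − I) = £13,193,343.00 ÷ £3,661,667.00 = 3.6031.
EPS therefore changes by 3.6031 × (-16.6%) = -59.8%.

-59.8%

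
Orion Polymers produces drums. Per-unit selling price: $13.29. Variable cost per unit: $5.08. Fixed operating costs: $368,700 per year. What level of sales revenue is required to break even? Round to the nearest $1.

CM per unit = $13.29 − $5.08 = $8.21; CM ratio = $8.21 / $13.29 = 0.6178.
Break-even sales = FC ÷ CM ratio = $368,700 × $13.29 / $8.21 = $596,836.

$596,836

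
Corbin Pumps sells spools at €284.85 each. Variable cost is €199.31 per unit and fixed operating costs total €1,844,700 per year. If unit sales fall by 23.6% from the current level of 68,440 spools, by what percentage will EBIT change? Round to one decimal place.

Contribution at this volume is 68,440 × €85.54 = €5,854,357.60.
Operating income = contribution − fixed costs = €5,854,357.60 − €1,844,700 = €4,009,657.60.
Degree of operating leverage = €5,854,357.60 / €4,009,657.60 = 1.4601.
%ΔEBIT = DOL × %ΔSales = 1.4601 × -23.6% = -34.5%.

-34.5%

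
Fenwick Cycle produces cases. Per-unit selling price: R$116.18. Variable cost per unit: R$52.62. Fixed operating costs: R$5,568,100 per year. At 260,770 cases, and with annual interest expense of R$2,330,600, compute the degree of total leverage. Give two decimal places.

1.91

Total contribution margin = 260,770 × R$63.56 = R$16,574,541.20.
Operating income = contribution − fixed costs = R$16,574,541.20 − R$5,568,100 = R$11,006,441.20. Interest = R$2,330,600.00.
DOL = R$16,574,541.20 ÷ R$11,006,441.20 = 1.5059; DFL = R$11,006,441.20 ÷ R$8,675,841.20 = 1.2686.
DCL = DOL × DFL = 1.5059 × 1.2686 = 1.9104.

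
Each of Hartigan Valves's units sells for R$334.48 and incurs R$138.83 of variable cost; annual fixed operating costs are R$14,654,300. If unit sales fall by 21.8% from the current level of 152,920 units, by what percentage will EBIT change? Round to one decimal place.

-42.7%

At 152,920 units, contribution = 152,920 × R$195.65 = R$29,918,798.00.
Subtracting fixed costs: EBIT = R$29,918,798.00 − R$14,654,300 = R$15,264,498.00.
Degree of operating leverage = R$29,918,798.00 / R$15,264,498.00 = 1.9600.
So EBIT moves 1.9600 × (-21.8%) = -42.7%.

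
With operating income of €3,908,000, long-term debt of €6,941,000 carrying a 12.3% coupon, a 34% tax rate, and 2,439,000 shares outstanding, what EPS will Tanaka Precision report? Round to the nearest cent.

Interest = €853,743.00, so EBT = €3,908,000 − €853,743.00 = €3,054,257.00.
After tax at 34%: net income = €3,054,257.00 × 0.66 = €2,015,809.62.
Per share: €2,015,809.62 / 2,439,000 shares = €0.83.

€0.83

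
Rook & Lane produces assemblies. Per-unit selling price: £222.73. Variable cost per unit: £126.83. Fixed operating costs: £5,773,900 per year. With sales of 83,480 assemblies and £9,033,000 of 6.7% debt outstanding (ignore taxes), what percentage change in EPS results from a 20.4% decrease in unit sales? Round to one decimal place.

Contribution at this volume is 83,480 × £95.90 = £8,005,732.00.
Operating income = contribution − fixed costs = £8,005,732.00 − £5,773,900 = £2,231,832.00.
After interest of £605,211.00, pre-tax earnings = £1,626,621.00.
DCL = total CM / (EBIT − I) = £8,005,732.00 / £1,626,621.00 = 4.9217.
%ΔEPS = DCL × %ΔSales = 4.9217 × -20.4% = -100.4%.

-100.4%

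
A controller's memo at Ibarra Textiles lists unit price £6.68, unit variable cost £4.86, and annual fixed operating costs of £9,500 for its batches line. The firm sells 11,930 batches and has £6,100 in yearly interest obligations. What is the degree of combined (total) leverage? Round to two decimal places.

3.55

Total contribution margin = 11,930 × £1.82 = £21,712.60.
Operating income = contribution − fixed costs = £21,712.60 − £9,500 = £12,212.60. Interest = £6,100.00, so EBIT − I = £6,112.60.
DCL = contribution ÷ (EBIT − I) = £21,712.60 ÷ £6,112.60 = 3.5521.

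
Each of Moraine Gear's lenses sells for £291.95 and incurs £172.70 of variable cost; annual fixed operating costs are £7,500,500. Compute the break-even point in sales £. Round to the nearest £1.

Contribution margin per unit = £291.95 − £172.70 = £119.25, a CM ratio of £119.25 ÷ £291.95 = 0.4085.
Break-even sales = FC ÷ CM ratio = £7,500,500 × £291.95 / £119.25 = £18,362,859.

£18,362,859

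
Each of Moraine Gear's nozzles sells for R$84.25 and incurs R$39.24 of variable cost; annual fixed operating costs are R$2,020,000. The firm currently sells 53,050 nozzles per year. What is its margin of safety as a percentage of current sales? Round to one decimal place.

15.4%

Each unit contributes R$84.25 − R$39.24 = R$45.01. Break-even units = R$2,020,000 ÷ R$45.01 = 44,878.92; break-even revenue = 44,878.92 × R$84.25 = R$3,781,048.66.
Current sales = 53,050 × R$84.25 = R$4,469,462.50.
Margin of safety = (R$4,469,462.50 − R$3,781,048.66) ÷ R$4,469,462.50 = 15.4%.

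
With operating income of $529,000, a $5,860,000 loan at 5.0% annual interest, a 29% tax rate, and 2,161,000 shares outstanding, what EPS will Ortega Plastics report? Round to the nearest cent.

$0.08

Interest = $293,000.00, so EBT = $529,000 − $293,000.00 = $236,000.00.
Net income = $236,000.00 × (1 − 0.29) = $167,560.00.
EPS = $167,560.00 ÷ 2,161,000 = $0.08.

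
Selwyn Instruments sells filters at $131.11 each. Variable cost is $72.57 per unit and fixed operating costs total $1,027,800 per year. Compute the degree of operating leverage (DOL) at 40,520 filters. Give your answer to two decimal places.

1.76

Contribution at this volume is 40,520 × $58.54 = $2,372,040.80.
Subtracting fixed costs: EBIT = $2,372,040.80 − $1,027,800 = $1,344,240.80.
DOL = contribution ÷ EBIT = $2,372,040.80 ÷ $1,344,240.80 = 1.7646.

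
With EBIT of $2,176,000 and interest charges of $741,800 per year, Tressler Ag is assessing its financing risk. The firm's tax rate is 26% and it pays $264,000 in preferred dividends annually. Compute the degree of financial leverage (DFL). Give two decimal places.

Interest = $741,800.00.
Preferred dividends grossed up pre-tax: $264,000 / (1 − 0.26) = $356,756.76.
DFL = EBIT ÷ [EBIT − I − D_p/(1−t)] = $2,176,000 ÷ [$2,176,000 − $741,800.00 − $356,756.76] = $2,176,000 ÷ $1,077,443.24 = 2.0196.

2.02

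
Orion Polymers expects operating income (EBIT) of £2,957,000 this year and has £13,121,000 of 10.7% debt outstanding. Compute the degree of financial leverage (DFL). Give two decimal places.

1.90

Interest = £1,403,947.00.
DFL = EBIT ÷ (EBIT − I) = £2,957,000 ÷ (£2,957,000 − £1,403,947.00) = £2,957,000 ÷ £1,553,053.00 = 1.9040.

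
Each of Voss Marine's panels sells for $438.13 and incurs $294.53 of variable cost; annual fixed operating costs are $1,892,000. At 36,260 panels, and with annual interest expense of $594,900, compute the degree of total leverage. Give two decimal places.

Contribution at this volume is 36,260 × $143.60 = $5,206,936.00.
EBIT = $5,206,936.00 − $1,892,000 = $3,314,936.00. Interest = $594,900.00.
DOL = $5,206,936.00 ÷ $3,314,936.00 = 1.5708; DFL = $3,314,936.00 ÷ $2,720,036.00 = 1.2187.
DCL = DOL × DFL = 1.5708 × 1.2187 = 1.9143.

1.91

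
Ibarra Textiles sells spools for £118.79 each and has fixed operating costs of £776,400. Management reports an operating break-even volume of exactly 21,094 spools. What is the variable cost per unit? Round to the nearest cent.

£81.98

Contribution per unit must be FC / Q = £776,400 / 21,094 = £36.8067.
Hence VC = price − CM = £118.79 − £36.8067 = £81.98.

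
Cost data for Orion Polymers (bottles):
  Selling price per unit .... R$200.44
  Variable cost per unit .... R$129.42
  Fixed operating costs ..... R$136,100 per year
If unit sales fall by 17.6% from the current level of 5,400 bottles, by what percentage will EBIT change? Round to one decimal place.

-27.3%

Total contribution margin = 5,400 × R$71.02 = R$383,508.00.
Operating income = contribution − fixed costs = R$383,508.00 − R$136,100 = R$247,408.00.
So DOL = total CM / EBIT = R$383,508.00 / R$247,408.00 = 1.5501.
%ΔEBIT = DOL × %ΔSales = 1.5501 × -17.6% = -27.3%.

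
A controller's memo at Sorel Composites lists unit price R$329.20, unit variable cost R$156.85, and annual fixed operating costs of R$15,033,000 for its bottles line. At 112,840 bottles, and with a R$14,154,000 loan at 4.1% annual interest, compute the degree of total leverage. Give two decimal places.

5.07

At 112,840 units, contribution = 112,840 × R$172.35 = R$19,447,974.00.
EBIT = R$19,447,974.00 − R$15,033,000 = R$4,414,974.00. Interest = R$580,314.00, so EBIT − I = R$3,834,660.00.
DCL = contribution ÷ (EBIT − I) = R$19,447,974.00 ÷ R$3,834,660.00 = 5.0716.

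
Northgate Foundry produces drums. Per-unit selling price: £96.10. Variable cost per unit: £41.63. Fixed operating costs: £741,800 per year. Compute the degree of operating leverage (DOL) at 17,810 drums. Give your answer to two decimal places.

4.25

At 17,810 units, contribution = 17,810 × £54.47 = £970,110.70.
Subtracting fixed costs: EBIT = £970,110.70 − £741,800 = £228,310.70.
So DOL = total CM / EBIT = £970,110.70 / £228,310.70 = 4.2491.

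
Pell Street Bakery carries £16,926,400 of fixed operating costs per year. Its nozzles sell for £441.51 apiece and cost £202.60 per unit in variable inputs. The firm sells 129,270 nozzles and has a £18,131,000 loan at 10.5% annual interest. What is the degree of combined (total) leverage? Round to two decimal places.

Contribution at this volume is 129,270 × £238.91 = £30,883,895.70.
EBIT = £30,883,895.70 − £16,926,400 = £13,957,495.70. Interest = £1,903,755.00.
DOL = £30,883,895.70 ÷ £13,957,495.70 = 2.2127; DFL = £13,957,495.70 ÷ £12,053,740.70 = 1.1579.
Combined leverage = 2.2127 × 1.1579 = 2.5621.

2.56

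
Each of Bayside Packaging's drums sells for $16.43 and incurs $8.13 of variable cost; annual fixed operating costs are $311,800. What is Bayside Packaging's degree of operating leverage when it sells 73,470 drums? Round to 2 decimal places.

Contribution at this volume is 73,470 × $8.30 = $609,801.00.
Subtracting fixed costs: EBIT = $609,801.00 − $311,800 = $298,001.00.
Degree of operating leverage = $609,801.00 / $298,001.00 = 2.0463.

2.05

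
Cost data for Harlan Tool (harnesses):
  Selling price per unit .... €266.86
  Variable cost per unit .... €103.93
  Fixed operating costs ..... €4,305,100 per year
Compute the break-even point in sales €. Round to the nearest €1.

€7,051,243

Contribution margin per unit = €266.86 − €103.93 = €162.93, a CM ratio of €162.93 ÷ €266.86 = 0.6105.
Break-even sales = FC ÷ CM ratio = €4,305,100 × €266.86 / €162.93 = €7,051,243.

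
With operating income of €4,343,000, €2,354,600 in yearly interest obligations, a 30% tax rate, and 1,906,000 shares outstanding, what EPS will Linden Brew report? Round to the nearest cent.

€0.73

Pre-tax income = €4,343,000 − €2,354,600.00 = €1,988,400.00.
Net income = €1,988,400.00 × (1 − 0.30) = €1,391,880.00.
Per share: €1,391,880.00 / 1,906,000 shares = €0.73.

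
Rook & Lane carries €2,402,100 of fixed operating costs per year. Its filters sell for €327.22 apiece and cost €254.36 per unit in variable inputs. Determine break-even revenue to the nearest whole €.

€10,788,020

CM per unit = €327.22 − €254.36 = €72.86; CM ratio = €72.86 / €327.22 = 0.2227.
Break-even revenue = fixed costs × price ÷ CM = €2,402,100 × €327.22 ÷ €72.86 = €10,788,020.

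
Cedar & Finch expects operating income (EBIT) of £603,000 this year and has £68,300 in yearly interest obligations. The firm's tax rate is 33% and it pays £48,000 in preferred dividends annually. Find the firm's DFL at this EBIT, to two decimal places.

1.30

Annual interest charges come to £68,300.00.
Pre-tax preferred-dividend burden = £48,000 ÷ (1 − 0.33) = £71,641.79.
DFL = EBIT ÷ [EBIT − I − D_p/(1−t)] = £603,000 ÷ [£603,000 − £68,300.00 − £71,641.79] = £603,000 ÷ £463,058.21 = 1.3022.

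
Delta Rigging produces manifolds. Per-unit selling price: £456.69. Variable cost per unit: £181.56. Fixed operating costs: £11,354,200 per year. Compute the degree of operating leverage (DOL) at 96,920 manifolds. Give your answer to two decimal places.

Contribution at this volume is 96,920 × £275.13 = £26,665,599.60.
Subtracting fixed costs: EBIT = £26,665,599.60 − £11,354,200 = £15,311,399.60.
DOL = contribution ÷ EBIT = £26,665,599.60 ÷ £15,311,399.60 = 1.7416.

1.74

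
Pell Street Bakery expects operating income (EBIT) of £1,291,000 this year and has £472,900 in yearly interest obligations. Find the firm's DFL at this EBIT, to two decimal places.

Interest = £472,900.00.
Degree of financial leverage = EBIT / (EBIT − interest) = £1,291,000 / £818,100.00 = 1.5780.

1.58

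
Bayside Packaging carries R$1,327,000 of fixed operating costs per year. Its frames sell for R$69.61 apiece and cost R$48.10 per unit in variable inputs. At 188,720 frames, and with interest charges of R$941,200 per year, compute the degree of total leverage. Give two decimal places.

2.27

Contribution at this volume is 188,720 × R$21.51 = R$4,059,367.20.
Operating income = contribution − fixed costs = R$4,059,367.20 − R$1,327,000 = R$2,732,367.20. Interest = R$941,200.00.
DOL = R$4,059,367.20 ÷ R$2,732,367.20 = 1.4857; DFL = R$2,732,367.20 ÷ R$1,791,167.20 = 1.5255.
Combined leverage = 1.4857 × 1.5255 = 2.2664.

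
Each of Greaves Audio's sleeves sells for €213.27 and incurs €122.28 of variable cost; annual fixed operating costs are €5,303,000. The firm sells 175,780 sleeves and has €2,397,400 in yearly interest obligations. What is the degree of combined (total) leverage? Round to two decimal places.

At 175,780 units, contribution = 175,780 × €90.99 = €15,994,222.20.
Operating income = contribution − fixed costs = €15,994,222.20 − €5,303,000 = €10,691,222.20. Interest = €2,397,400.00, so EBIT − I = €8,293,822.20.
Degree of total leverage = total CM / (EBIT − interest) = €15,994,222.20 / €8,293,822.20 = 1.9285.

1.93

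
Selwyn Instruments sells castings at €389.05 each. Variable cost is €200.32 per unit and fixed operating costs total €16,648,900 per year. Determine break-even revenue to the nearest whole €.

€34,320,217

Contribution margin per unit = €389.05 − €200.32 = €188.73, a CM ratio of €188.73 ÷ €389.05 = 0.4851.
Break-even revenue = fixed costs × price ÷ CM = €16,648,900 × €389.05 ÷ €188.73 = €34,320,217.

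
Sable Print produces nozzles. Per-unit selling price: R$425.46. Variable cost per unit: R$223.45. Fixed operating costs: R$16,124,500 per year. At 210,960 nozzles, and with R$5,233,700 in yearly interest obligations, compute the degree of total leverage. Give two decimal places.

2.00

Total contribution margin = 210,960 × R$202.01 = R$42,616,029.60.
Operating income = contribution − fixed costs = R$42,616,029.60 − R$16,124,500 = R$26,491,529.60. Interest = R$5,233,700.00, so EBIT − I = R$21,257,829.60.
DCL = contribution ÷ (EBIT − I) = R$42,616,029.60 ÷ R$21,257,829.60 = 2.0047.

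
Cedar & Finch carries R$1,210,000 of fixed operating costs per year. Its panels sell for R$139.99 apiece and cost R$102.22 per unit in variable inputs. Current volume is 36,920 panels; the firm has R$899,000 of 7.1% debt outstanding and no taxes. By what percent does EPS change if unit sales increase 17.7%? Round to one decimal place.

+204.6%

Total contribution margin = 36,920 × R$37.77 = R$1,394,468.40.
Subtracting fixed costs: EBIT = R$1,394,468.40 − R$1,210,000 = R$184,468.40.
After interest of R$63,829.00, pre-tax earnings = R$120,639.40.
DCL = total CM / (EBIT − I) = R$1,394,468.40 / R$120,639.40 = 11.5590.
%ΔEPS = DCL × %ΔSales = 11.5590 × +17.7% = +204.6%.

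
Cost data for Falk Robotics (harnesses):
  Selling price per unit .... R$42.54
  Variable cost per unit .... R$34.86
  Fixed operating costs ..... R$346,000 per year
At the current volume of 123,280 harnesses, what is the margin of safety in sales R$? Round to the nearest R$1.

Unit CM = price − variable cost = R$42.54 − R$34.86 = R$7.68. Break-even units = R$346,000 ÷ R$7.68 = 45,052.08; break-even revenue = 45,052.08 × R$42.54 = R$1,916,515.62.
Actual sales revenue = 123,280 × R$42.54 = R$5,244,331.20.
Margin of safety = R$5,244,331.20 − R$1,916,515.62 = R$3,327,816.

R$3,327,816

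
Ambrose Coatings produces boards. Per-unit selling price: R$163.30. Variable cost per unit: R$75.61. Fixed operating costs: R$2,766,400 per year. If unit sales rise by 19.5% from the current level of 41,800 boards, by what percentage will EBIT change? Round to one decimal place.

+79.5%

Contribution at this volume is 41,800 × R$87.69 = R$3,665,442.00.
Subtracting fixed costs: EBIT = R$3,665,442.00 − R$2,766,400 = R$899,042.00.
Degree of operating leverage = R$3,665,442.00 / R$899,042.00 = 4.0771.
%ΔEBIT = DOL × %ΔSales = 4.0771 × +19.5% = +79.5%.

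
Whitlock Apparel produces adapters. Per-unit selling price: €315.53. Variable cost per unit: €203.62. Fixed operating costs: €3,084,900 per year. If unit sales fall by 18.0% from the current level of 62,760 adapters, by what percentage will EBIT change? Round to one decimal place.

-32.1%

Total contribution margin = 62,760 × €111.91 = €7,023,471.60.
Subtracting fixed costs: EBIT = €7,023,471.60 − €3,084,900 = €3,938,571.60.
So DOL = total CM / EBIT = €7,023,471.60 / €3,938,571.60 = 1.7833.
So EBIT moves 1.7833 × (-18.0%) = -32.1%.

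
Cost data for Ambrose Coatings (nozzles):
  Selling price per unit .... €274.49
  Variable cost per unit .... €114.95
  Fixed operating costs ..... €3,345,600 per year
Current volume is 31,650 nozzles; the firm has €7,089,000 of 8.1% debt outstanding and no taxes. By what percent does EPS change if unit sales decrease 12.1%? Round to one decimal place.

Total contribution margin = 31,650 × €159.54 = €5,049,441.00.
Subtracting fixed costs: EBIT = €5,049,441.00 − €3,345,600 = €1,703,841.00.
After interest of €574,209.00, pre-tax earnings = €1,129,632.00.
DCL = total CM / (EBIT − I) = €5,049,441.00 / €1,129,632.00 = 4.4700.
EPS therefore changes by 4.4700 × (-12.1%) = -54.1%.

-54.1%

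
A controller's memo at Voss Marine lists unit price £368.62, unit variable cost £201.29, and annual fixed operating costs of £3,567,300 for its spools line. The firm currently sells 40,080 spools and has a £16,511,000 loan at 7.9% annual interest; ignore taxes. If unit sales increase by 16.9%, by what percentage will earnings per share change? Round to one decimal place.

Contribution at this volume is 40,080 × £167.33 = £6,706,586.40.
Subtracting fixed costs: EBIT = £6,706,586.40 − £3,567,300 = £3,139,286.40.
After interest of £1,304,369.00, pre-tax earnings = £1,834,917.40.
Degree of combined leverage = contribution ÷ (EBIT − I) = £6,706,586.40 ÷ £1,834,917.40 = 3.6550.
%ΔEPS = DCL × %ΔSales = 3.6550 × +16.9% = +61.8%.

+61.8%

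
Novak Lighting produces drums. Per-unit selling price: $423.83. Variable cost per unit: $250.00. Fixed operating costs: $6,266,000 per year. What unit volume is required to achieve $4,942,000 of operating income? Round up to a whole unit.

64,477 drums

Contribution margin per unit = $423.83 − $250.00 = $173.83.
Need Q such that Q × $173.83 − $6,266,000 = $4,942,000, i.e. Q = $11,208,000 / $173.83 = 64,476.79 → 64,477.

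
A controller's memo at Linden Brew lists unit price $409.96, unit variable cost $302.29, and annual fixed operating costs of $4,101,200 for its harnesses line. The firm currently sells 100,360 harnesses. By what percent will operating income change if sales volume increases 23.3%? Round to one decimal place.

At 100,360 units, contribution = 100,360 × $107.67 = $10,805,761.20.
Subtracting fixed costs: EBIT = $10,805,761.20 − $4,101,200 = $6,704,561.20.
So DOL = total CM / EBIT = $10,805,761.20 / $6,704,561.20 = 1.6117.
%ΔEBIT = DOL × %ΔSales = 1.6117 × +23.3% = +37.6%.

+37.6%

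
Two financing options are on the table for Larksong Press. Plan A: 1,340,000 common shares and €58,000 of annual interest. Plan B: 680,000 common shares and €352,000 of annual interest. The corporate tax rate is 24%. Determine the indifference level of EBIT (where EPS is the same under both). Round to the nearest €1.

At indifference, (EBIT − 58,000)(1 − t)/1,340,000 = (EBIT − 352,000)(1 − t)/680,000.
Cancelling (1 − t) and cross-multiplying: 680,000·(EBIT − 58,000) = 1,340,000·(EBIT − 352,000).
Solving, EBIT = (352,000·1,340,000 − 58,000·680,000) / (1,340,000 − 680,000) = 432,240,000,000 / 660,000 = 654,909.09.

€654,909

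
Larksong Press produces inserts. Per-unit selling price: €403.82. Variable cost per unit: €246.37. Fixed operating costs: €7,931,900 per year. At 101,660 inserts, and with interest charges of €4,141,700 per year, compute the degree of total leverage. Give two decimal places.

Total contribution margin = 101,660 × €157.45 = €16,006,367.00.
Operating income = contribution − fixed costs = €16,006,367.00 − €7,931,900 = €8,074,467.00. Interest = €4,141,700.00.
DOL = €16,006,367.00 ÷ €8,074,467.00 = 1.9823; DFL = €8,074,467.00 ÷ €3,932,767.00 = 2.0531.
Combined leverage = 1.9823 × 2.0531 = 4.0699.

4.07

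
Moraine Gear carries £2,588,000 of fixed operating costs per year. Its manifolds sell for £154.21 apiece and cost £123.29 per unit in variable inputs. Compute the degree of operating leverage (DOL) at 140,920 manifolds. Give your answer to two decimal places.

2.46

At 140,920 units, contribution = 140,920 × £30.92 = £4,357,246.40.
Operating income = contribution − fixed costs = £4,357,246.40 − £2,588,000 = £1,769,246.40.
DOL = contribution ÷ EBIT = £4,357,246.40 ÷ £1,769,246.40 = 2.4628.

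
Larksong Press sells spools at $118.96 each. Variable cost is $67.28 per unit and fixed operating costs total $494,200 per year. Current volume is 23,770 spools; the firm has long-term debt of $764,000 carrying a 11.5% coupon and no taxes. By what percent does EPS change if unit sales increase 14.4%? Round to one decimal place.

+27.4%

Contribution at this volume is 23,770 × $51.68 = $1,228,433.60.
Operating income = contribution − fixed costs = $1,228,433.60 − $494,200 = $734,233.60.
After interest of $87,860.00, pre-tax earnings = $646,373.60.
DCL = total CM / (EBIT − I) = $1,228,433.60 / $646,373.60 = 1.9005.
EPS therefore changes by 1.9005 × (+14.4%) = +27.4%.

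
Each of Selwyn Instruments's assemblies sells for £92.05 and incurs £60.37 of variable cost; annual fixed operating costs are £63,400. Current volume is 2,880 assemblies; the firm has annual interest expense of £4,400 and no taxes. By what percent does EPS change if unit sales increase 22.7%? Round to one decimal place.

Total contribution margin = 2,880 × £31.68 = £91,238.40.
EBIT = £91,238.40 − £63,400 = £27,838.40.
Interest = £4,400.00, so EBIT − I = £23,438.40.
Degree of combined leverage = contribution ÷ (EBIT − I) = £91,238.40 ÷ £23,438.40 = 3.8927.
%ΔEPS = DCL × %ΔSales = 3.8927 × +22.7% = +88.4%.

+88.4%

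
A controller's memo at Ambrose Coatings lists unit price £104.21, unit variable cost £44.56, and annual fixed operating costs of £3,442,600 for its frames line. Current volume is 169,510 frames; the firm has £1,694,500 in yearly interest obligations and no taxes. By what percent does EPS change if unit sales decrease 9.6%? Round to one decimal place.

-19.5%

At 169,510 units, contribution = 169,510 × £59.65 = £10,111,271.50.
EBIT = £10,111,271.50 − £3,442,600 = £6,668,671.50.
After interest of £1,694,500.00, pre-tax earnings = £4,974,171.50.
Degree of combined leverage = contribution ÷ (EBIT − I) = £10,111,271.50 ÷ £4,974,171.50 = 2.0328.
EPS therefore changes by 2.0328 × (-9.6%) = -19.5%.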